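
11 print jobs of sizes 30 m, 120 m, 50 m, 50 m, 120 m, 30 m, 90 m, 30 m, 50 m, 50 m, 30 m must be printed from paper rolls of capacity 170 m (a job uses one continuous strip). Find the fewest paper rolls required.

4

Total = 120 + 120 + 90 + 50 + 50 + 50 + 50 + 30 + 30 + 30 + 30 = 650 m.
Lower bound: ⌈650/170⌉ = 4 paper rolls.
A packing using 4 paper rolls:
  roll 1: 120 + 50 = 170
  roll 2: 120 + 50 = 170
  roll 3: 90 + 50 + 30 = 170
  roll 4: 50 + 30 + 30 + 30 = 140
This matches the lower bound, so 4 is optimal.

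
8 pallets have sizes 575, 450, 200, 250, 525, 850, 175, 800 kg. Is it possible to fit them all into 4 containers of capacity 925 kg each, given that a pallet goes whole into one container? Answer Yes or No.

Total = 3825 kg; ⌈3825/925⌉ = 5.
At least 5 containers are required, but only 4 are allowed.

No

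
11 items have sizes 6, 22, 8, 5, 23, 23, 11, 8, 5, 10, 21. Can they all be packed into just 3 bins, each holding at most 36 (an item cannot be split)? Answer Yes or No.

No

Total = 142; ⌈142/36⌉ = 4.
At least 4 bins are required, but only 3 are allowed.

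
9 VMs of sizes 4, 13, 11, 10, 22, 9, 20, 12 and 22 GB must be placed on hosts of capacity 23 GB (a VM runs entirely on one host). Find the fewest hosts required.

Total = 22 + 22 + 20 + 13 + 12 + 11 + 10 + 9 + 4 = 123 GB.
Lower bound: ⌈123/23⌉ = 6 hosts.
A packing using 6 hosts:
  host 1: 22 = 22
  host 2: 22 = 22
  host 3: 20 = 20
  host 4: 13 + 10 = 23
  host 5: 12 + 11 = 23
  host 6: 9 + 4 = 13
This matches the lower bound, so 6 is optimal.

6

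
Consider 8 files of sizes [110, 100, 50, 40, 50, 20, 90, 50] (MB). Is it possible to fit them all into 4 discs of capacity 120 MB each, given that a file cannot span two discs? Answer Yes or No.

Total = 510 MB; ⌈510/120⌉ = 5.
At least 5 discs are required, but only 4 are allowed.

No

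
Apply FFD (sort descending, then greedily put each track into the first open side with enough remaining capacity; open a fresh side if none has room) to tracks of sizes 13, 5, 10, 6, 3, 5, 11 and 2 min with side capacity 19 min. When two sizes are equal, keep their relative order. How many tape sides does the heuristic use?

3

Sorted descending: 13, 11, 10, 6, 5, 5, 3, 2.
  13 → side 1 (new)  [load 13/19]
  11 → side 2 (new)  [load 11/19]
  10 → side 3 (new)  [load 10/19]
  6 → side 1  [load 19/19]
  5 → side 2  [load 16/19]
  5 → side 3  [load 15/19]
  3 → side 2  [load 19/19]
  2 → side 3  [load 17/19]
3 tape sides opened.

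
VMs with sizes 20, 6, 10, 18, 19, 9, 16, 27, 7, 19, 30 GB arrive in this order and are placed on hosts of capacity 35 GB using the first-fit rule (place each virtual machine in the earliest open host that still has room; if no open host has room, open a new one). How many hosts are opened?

6

  20 → host 1 (new)  [load 20/35]
  6 → host 1  [load 26/35]
  10 → host 2 (new)  [load 10/35]
  18 → host 2  [load 28/35]
  19 → host 3 (new)  [load 19/35]
  9 → host 1  [load 35/35]
  16 → host 3  [load 35/35]
  27 → host 4 (new)  [load 27/35]
  7 → host 2  [load 35/35]
  19 → host 5 (new)  [load 19/35]
  30 → host 6 (new)  [load 30/35]
6 hosts opened.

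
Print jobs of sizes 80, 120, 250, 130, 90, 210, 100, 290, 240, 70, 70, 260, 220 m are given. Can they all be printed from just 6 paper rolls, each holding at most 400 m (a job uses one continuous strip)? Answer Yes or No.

Yes

A valid assignment using 6 paper rolls:
  roll 1: 290 + 100 = 390
  roll 2: 260 + 130 = 390
  roll 3: 250 + 120 = 370
  roll 4: 240 + 90 + 70 = 400
  roll 5: 220 + 80 + 70 = 370
  roll 6: 210 = 210
Every load is within 400 m, so 6 paper rolls suffice.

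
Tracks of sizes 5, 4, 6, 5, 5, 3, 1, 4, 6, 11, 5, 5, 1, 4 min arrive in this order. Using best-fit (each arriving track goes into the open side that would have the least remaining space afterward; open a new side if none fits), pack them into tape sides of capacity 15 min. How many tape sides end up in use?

5

  5 → side 1 (new)  [load 5/15]
  4 → side 1  [load 9/15]
  6 → side 1  [load 15/15]
  5 → side 2 (new)  [load 5/15]
  5 → side 2  [load 10/15]
  3 → side 2  [load 13/15]
  1 → side 2  [load 14/15]
  4 → side 3 (new)  [load 4/15]
  6 → side 3  [load 10/15]
  11 → side 4 (new)  [load 11/15]
  5 → side 3  [load 15/15]
  5 → side 5 (new)  [load 5/15]
  1 → side 2  [load 15/15]
  4 → side 4  [load 15/15]
5 tape sides opened.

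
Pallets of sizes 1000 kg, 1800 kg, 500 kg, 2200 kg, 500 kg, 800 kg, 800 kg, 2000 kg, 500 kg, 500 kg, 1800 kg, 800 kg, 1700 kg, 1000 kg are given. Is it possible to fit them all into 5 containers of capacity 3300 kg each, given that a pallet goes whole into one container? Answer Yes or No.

Yes

A valid assignment using 5 containers:
  container 1: 2200 + 1000 = 3200
  container 2: 2000 + 1000 = 3000
  container 3: 1800 + 800 + 500 = 3100
  container 4: 1800 + 500 + 500 + 500 = 3300
  container 5: 1700 + 800 + 800 = 3300
Every load is within 3300 kg, so 5 containers suffice.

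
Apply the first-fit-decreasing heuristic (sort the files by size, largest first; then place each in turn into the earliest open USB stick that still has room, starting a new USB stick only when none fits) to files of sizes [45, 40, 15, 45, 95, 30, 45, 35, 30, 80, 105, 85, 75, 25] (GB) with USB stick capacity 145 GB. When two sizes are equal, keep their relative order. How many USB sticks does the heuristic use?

6

Sorted descending: 105, 95, 85, 80, 75, 45, 45, 45, 40, 35, 30, 30, 25, 15.
  105 → USB stick 1 (new)  [load 105/145]
  95 → USB stick 2 (new)  [load 95/145]
  85 → USB stick 3 (new)  [load 85/145]
  80 → USB stick 4 (new)  [load 80/145]
  75 → USB stick 5 (new)  [load 75/145]
  45 → USB stick 2  [load 140/145]
  45 → USB stick 3  [load 130/145]
  45 → USB stick 4  [load 125/145]
  40 → USB stick 1  [load 145/145]
  35 → USB stick 5  [load 110/145]
  30 → USB stick 5  [load 140/145]
  30 → USB stick 6 (new)  [load 30/145]
  25 → USB stick 6  [load 55/145]
  15 → USB stick 3  [load 145/145]
6 USB sticks opened.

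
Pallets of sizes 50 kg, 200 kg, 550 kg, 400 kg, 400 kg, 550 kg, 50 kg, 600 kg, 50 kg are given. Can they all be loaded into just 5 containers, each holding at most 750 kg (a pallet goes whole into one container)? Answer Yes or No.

A valid assignment using 5 containers:
  container 1: 600 + 50 + 50 + 50 = 750
  container 2: 550 + 200 = 750
  container 3: 550 = 550
  container 4: 400 = 400
  container 5: 400 = 400
Every load is within 750 kg, so 5 containers suffice.

Yes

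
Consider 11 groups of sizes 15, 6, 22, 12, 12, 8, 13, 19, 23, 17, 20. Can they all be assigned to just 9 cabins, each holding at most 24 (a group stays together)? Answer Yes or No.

Yes

A valid assignment using 8 cabins:
  cabin 1: 23 = 23
  cabin 2: 22 = 22
  cabin 3: 20 = 20
  cabin 4: 19 = 19
  cabin 5: 17 + 6 = 23
  cabin 6: 15 + 8 = 23
  cabin 7: 13 = 13
  cabin 8: 12 + 12 = 24
That uses only 8 ≤ 9, so 9 cabins are enough.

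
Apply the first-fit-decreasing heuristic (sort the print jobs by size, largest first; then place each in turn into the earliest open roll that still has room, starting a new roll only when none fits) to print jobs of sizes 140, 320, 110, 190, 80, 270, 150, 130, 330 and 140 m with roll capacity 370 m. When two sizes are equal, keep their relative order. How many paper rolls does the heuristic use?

6

Sorted descending: 330, 320, 270, 190, 150, 140, 140, 130, 110, 80.
  330 → roll 1 (new)  [load 330/370]
  320 → roll 2 (new)  [load 320/370]
  270 → roll 3 (new)  [load 270/370]
  190 → roll 4 (new)  [load 190/370]
  150 → roll 4  [load 340/370]
  140 → roll 5 (new)  [load 140/370]
  140 → roll 5  [load 280/370]
  130 → roll 6 (new)  [load 130/370]
  110 → roll 6  [load 240/370]
  80 → roll 3  [load 350/370]
6 paper rolls opened.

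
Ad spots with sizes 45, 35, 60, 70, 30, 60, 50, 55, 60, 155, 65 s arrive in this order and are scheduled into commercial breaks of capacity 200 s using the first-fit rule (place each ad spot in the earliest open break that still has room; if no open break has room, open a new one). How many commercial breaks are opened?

  45 → break 1 (new)  [load 45/200]
  35 → break 1  [load 80/200]
  60 → break 1  [load 140/200]
  70 → break 2 (new)  [load 70/200]
  30 → break 1  [load 170/200]
  60 → break 2  [load 130/200]
  50 → break 2  [load 180/200]
  55 → break 3 (new)  [load 55/200]
  60 → break 3  [load 115/200]
  155 → break 4 (new)  [load 155/200]
  65 → break 3  [load 180/200]
4 commercial breaks opened.

4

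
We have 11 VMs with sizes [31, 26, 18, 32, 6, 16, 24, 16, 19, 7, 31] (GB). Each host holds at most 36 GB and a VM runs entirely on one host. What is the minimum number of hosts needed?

Total = 32 + 31 + 31 + 26 + 24 + 19 + 18 + 16 + 16 + 7 + 6 = 226 GB.
Lower bound: ⌈226/36⌉ = 7 hosts.
A packing using 7 hosts:
  host 1: 32 = 32
  host 2: 31 = 31
  host 3: 31 = 31
  host 4: 26 + 7 = 33
  host 5: 24 + 6 = 30
  host 6: 19 + 16 = 35
  host 7: 18 + 16 = 34
This matches the lower bound, so 7 is optimal.

7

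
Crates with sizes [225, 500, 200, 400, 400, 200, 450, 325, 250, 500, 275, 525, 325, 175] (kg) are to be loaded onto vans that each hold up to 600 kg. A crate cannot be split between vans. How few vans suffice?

Total = 525 + 500 + 500 + 450 + 400 + 400 + 325 + 325 + 275 + 250 + 225 + 200 + 200 + 175 = 4750 kg.
Lower bound: ⌈4750/600⌉ = 8 vans.
A packing using 9 vans:
  van 1: 525 = 525
  van 2: 500 = 500
  van 3: 500 = 500
  van 4: 450 = 450
  van 5: 400 + 200 = 600
  van 6: 400 + 200 = 600
  van 7: 325 + 275 = 600
  van 8: 325 + 250 = 575
  van 9: 225 + 175 = 400
No arrangement into 8 vans stays within capacity, so 9 is optimal.

9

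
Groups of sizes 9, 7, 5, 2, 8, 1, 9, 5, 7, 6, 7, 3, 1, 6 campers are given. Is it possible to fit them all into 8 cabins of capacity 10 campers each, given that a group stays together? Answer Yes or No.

Total = 76 campers; ⌈76/10⌉ = 8.
The bound of 8 does not rule out 8, but exhaustive search shows no assignment into 8 cabins of capacity 10 campers exists — the minimum is 9.

No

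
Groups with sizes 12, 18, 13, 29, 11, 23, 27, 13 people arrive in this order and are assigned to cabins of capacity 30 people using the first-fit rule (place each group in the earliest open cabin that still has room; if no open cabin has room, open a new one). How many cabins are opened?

  12 → cabin 1 (new)  [load 12/30]
  18 → cabin 1  [load 30/30]
  13 → cabin 2 (new)  [load 13/30]
  29 → cabin 3 (new)  [load 29/30]
  11 → cabin 2  [load 24/30]
  23 → cabin 4 (new)  [load 23/30]
  27 → cabin 5 (new)  [load 27/30]
  13 → cabin 6 (new)  [load 13/30]
6 cabins opened.

6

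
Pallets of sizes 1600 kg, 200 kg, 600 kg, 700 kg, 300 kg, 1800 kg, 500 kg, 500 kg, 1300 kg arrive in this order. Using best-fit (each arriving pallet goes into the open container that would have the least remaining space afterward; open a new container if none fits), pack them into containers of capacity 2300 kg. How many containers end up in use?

4

  1600 → container 1 (new)  [load 1600/2300]
  200 → container 1  [load 1800/2300]
  600 → container 2 (new)  [load 600/2300]
  700 → container 2  [load 1300/2300]
  300 → container 1  [load 2100/2300]
  1800 → container 3 (new)  [load 1800/2300]
  500 → container 3  [load 2300/2300]
  500 → container 2  [load 1800/2300]
  1300 → container 4 (new)  [load 1300/2300]
4 containers opened.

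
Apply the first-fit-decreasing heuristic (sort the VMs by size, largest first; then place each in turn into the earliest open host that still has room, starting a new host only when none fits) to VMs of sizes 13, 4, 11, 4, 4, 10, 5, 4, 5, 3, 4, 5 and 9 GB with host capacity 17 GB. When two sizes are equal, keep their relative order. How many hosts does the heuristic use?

5

Sorted descending: 13, 11, 10, 9, 5, 5, 5, 4, 4, 4, 4, 4, 3.
  13 → host 1 (new)  [load 13/17]
  11 → host 2 (new)  [load 11/17]
  10 → host 3 (new)  [load 10/17]
  9 → host 4 (new)  [load 9/17]
  5 → host 2  [load 16/17]
  5 → host 3  [load 15/17]
  5 → host 4  [load 14/17]
  4 → host 1  [load 17/17]
  4 → host 5 (new)  [load 4/17]
  4 → host 5  [load 8/17]
  4 → host 5  [load 12/17]
  4 → host 5  [load 16/17]
  3 → host 4  [load 17/17]
5 hosts opened.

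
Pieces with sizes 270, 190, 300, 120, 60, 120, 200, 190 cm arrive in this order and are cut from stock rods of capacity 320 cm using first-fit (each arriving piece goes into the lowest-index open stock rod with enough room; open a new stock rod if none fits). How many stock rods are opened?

  270 → stock rod 1 (new)  [load 270/320]
  190 → stock rod 2 (new)  [load 190/320]
  300 → stock rod 3 (new)  [load 300/320]
  120 → stock rod 2  [load 310/320]
  60 → stock rod 4 (new)  [load 60/320]
  120 → stock rod 4  [load 180/320]
  200 → stock rod 5 (new)  [load 200/320]
  190 → stock rod 6 (new)  [load 190/320]
6 stock rods opened.

6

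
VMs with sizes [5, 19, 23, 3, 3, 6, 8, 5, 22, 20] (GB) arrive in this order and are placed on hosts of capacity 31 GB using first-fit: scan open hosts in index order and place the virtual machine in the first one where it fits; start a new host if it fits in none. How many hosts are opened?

  5 → host 1 (new)  [load 5/31]
  19 → host 1  [load 24/31]
  23 → host 2 (new)  [load 23/31]
  3 → host 1  [load 27/31]
  3 → host 1  [load 30/31]
  6 → host 2  [load 29/31]
  8 → host 3 (new)  [load 8/31]
  5 → host 3  [load 13/31]
  22 → host 4 (new)  [load 22/31]
  20 → host 5 (new)  [load 20/31]
5 hosts opened.

5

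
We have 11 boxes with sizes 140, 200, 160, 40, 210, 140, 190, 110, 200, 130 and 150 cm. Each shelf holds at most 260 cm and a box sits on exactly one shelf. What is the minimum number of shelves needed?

Total = 210 + 200 + 200 + 190 + 160 + 150 + 140 + 140 + 130 + 110 + 40 = 1670 cm.
Lower bound: ⌈1670/260⌉ = 7 shelves.
Also, 8 boxes each exceed 130 cm, and no two of those can share a shelf, so at least 8 shelves are needed.
A packing using 9 shelves:
  shelf 1: 210 + 40 = 250
  shelf 2: 200 = 200
  shelf 3: 200 = 200
  shelf 4: 190 = 190
  shelf 5: 160 = 160
  shelf 6: 150 + 110 = 260
  shelf 7: 140 = 140
  shelf 8: 140 = 140
  shelf 9: 130 = 130
No arrangement into 8 shelves stays within capacity, so 9 is optimal.

9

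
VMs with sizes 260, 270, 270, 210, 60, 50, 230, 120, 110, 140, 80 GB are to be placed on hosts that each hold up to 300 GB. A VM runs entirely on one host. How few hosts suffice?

7

Total = 270 + 270 + 260 + 230 + 210 + 140 + 120 + 110 + 80 + 60 + 50 = 1800 GB.
Lower bound: ⌈1800/300⌉ = 6 hosts.
A packing using 7 hosts:
  host 1: 270 = 270
  host 2: 270 = 270
  host 3: 260 = 260
  host 4: 230 + 60 = 290
  host 5: 210 + 80 = 290
  host 6: 140 + 120 = 260
  host 7: 110 + 50 = 160
No arrangement into 6 hosts stays within capacity, so 7 is optimal.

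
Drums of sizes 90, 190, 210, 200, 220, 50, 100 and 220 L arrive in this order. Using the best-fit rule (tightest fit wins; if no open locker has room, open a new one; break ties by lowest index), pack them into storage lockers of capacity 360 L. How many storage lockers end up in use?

5

  90 → locker 1 (new)  [load 90/360]
  190 → locker 1  [load 280/360]
  210 → locker 2 (new)  [load 210/360]
  200 → locker 3 (new)  [load 200/360]
  220 → locker 4 (new)  [load 220/360]
  50 → locker 1  [load 330/360]
  100 → locker 4  [load 320/360]
  220 → locker 5 (new)  [load 220/360]
5 storage lockers opened.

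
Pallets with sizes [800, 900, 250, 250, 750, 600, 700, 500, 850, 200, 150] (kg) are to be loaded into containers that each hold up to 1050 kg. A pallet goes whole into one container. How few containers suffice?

7

Total = 900 + 850 + 800 + 750 + 700 + 600 + 500 + 250 + 250 + 200 + 150 = 5950 kg.
Lower bound: ⌈5950/1050⌉ = 6 containers.
A packing using 7 containers:
  container 1: 900 + 150 = 1050
  container 2: 850 + 200 = 1050
  container 3: 800 + 250 = 1050
  container 4: 750 + 250 = 1000
  container 5: 700 = 700
  container 6: 600 = 600
  container 7: 500 = 500
No arrangement into 6 containers stays within capacity, so 7 is optimal.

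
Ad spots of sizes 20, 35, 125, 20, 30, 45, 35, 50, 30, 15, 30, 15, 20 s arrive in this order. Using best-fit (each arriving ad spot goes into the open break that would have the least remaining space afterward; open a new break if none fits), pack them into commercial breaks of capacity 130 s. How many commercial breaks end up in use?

  20 → break 1 (new)  [load 20/130]
  35 → break 1  [load 55/130]
  125 → break 2 (new)  [load 125/130]
  20 → break 1  [load 75/130]
  30 → break 1  [load 105/130]
  45 → break 3 (new)  [load 45/130]
  35 → break 3  [load 80/130]
  50 → break 3  [load 130/130]
  30 → break 4 (new)  [load 30/130]
  15 → break 1  [load 120/130]
  30 → break 4  [load 60/130]
  15 → break 4  [load 75/130]
  20 → break 4  [load 95/130]
4 commercial breaks opened.

4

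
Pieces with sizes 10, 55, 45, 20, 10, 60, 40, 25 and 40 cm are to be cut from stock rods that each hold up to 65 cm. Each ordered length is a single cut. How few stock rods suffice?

Total = 60 + 55 + 45 + 40 + 40 + 25 + 20 + 10 + 10 = 305 cm.
Lower bound: ⌈305/65⌉ = 5 stock rods.
A packing using 5 stock rods:
  stock rod 1: 60 = 60
  stock rod 2: 55 + 10 = 65
  stock rod 3: 45 + 20 = 65
  stock rod 4: 40 + 25 = 65
  stock rod 5: 40 + 10 = 50
This matches the lower bound, so 5 is optimal.

5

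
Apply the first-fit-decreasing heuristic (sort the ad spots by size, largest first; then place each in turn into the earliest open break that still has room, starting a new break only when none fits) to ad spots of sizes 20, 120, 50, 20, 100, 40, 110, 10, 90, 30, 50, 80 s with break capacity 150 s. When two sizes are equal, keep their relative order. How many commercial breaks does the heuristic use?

5

Sorted descending: 120, 110, 100, 90, 80, 50, 50, 40, 30, 20, 20, 10.
  120 → break 1 (new)  [load 120/150]
  110 → break 2 (new)  [load 110/150]
  100 → break 3 (new)  [load 100/150]
  90 → break 4 (new)  [load 90/150]
  80 → break 5 (new)  [load 80/150]
  50 → break 3  [load 150/150]
  50 → break 4  [load 140/150]
  40 → break 2  [load 150/150]
  30 → break 1  [load 150/150]
  20 → break 5  [load 100/150]
  20 → break 5  [load 120/150]
  10 → break 4  [load 150/150]
5 commercial breaks opened.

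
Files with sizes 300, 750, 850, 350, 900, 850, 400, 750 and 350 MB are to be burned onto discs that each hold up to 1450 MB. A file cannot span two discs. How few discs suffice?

Total = 900 + 850 + 850 + 750 + 750 + 400 + 350 + 350 + 300 = 5500 MB.
Lower bound: ⌈5500/1450⌉ = 4 discs.
Also, 5 files each exceed 725 MB, and no two of those can share a disc, so at least 5 discs are needed.
A packing using 5 discs:
  disc 1: 900 + 400 = 1300
  disc 2: 850 + 350 = 1200
  disc 3: 850 + 350 = 1200
  disc 4: 750 + 300 = 1050
  disc 5: 750 = 750
This matches the lower bound, so 5 is optimal.

5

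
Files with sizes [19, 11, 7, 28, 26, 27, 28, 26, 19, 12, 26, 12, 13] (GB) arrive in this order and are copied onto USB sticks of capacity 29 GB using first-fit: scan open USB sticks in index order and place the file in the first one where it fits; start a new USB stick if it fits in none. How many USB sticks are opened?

10

  19 → USB stick 1 (new)  [load 19/29]
  11 → USB stick 2 (new)  [load 11/29]
  7 → USB stick 1  [load 26/29]
  28 → USB stick 3 (new)  [load 28/29]
  26 → USB stick 4 (new)  [load 26/29]
  27 → USB stick 5 (new)  [load 27/29]
  28 → USB stick 6 (new)  [load 28/29]
  26 → USB stick 7 (new)  [load 26/29]
  19 → USB stick 8 (new)  [load 19/29]
  12 → USB stick 2  [load 23/29]
  26 → USB stick 9 (new)  [load 26/29]
  12 → USB stick 10 (new)  [load 12/29]
  13 → USB stick 10  [load 25/29]
10 USB sticks opened.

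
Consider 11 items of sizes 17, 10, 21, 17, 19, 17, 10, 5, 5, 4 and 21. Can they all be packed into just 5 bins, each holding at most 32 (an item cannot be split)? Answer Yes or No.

Total = 146; ⌈146/32⌉ = 5.
6 items each exceed half the capacity and cannot share a bin, forcing at least 6 bins.
At least 6 bins are required, but only 5 are allowed.

No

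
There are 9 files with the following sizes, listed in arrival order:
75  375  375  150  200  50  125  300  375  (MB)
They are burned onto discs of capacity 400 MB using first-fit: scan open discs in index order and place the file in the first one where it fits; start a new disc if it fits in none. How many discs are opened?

  75 → disc 1 (new)  [load 75/400]
  375 → disc 2 (new)  [load 375/400]
  375 → disc 3 (new)  [load 375/400]
  150 → disc 1  [load 225/400]
  200 → disc 4 (new)  [load 200/400]
  50 → disc 1  [load 275/400]
  125 → disc 1  [load 400/400]
  300 → disc 5 (new)  [load 300/400]
  375 → disc 6 (new)  [load 375/400]
6 discs opened.

6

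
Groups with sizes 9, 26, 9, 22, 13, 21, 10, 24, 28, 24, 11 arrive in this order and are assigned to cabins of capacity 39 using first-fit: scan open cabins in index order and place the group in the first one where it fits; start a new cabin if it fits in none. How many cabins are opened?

6

  9 → cabin 1 (new)  [load 9/39]
  26 → cabin 1  [load 35/39]
  9 → cabin 2 (new)  [load 9/39]
  22 → cabin 2  [load 31/39]
  13 → cabin 3 (new)  [load 13/39]
  21 → cabin 3  [load 34/39]
  10 → cabin 4 (new)  [load 10/39]
  24 → cabin 4  [load 34/39]
  28 → cabin 5 (new)  [load 28/39]
  24 → cabin 6 (new)  [load 24/39]
  11 → cabin 5  [load 39/39]
6 cabins opened.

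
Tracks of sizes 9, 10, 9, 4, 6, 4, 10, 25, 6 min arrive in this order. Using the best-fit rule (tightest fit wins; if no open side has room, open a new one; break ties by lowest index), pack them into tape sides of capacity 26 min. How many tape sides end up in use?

4

  9 → side 1 (new)  [load 9/26]
  10 → side 1  [load 19/26]
  9 → side 2 (new)  [load 9/26]
  4 → side 1  [load 23/26]
  6 → side 2  [load 15/26]
  4 → side 2  [load 19/26]
  10 → side 3 (new)  [load 10/26]
  25 → side 4 (new)  [load 25/26]
  6 → side 2  [load 25/26]
4 tape sides opened.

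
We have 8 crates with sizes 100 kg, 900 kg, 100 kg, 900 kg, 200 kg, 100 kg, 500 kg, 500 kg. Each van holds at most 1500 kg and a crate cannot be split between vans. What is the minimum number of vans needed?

Total = 900 + 900 + 500 + 500 + 200 + 100 + 100 + 100 = 3300 kg.
Lower bound: ⌈3300/1500⌉ = 3 vans.
A packing using 3 vans:
  van 1: 900 + 500 + 100 = 1500
  van 2: 900 + 500 + 100 = 1500
  van 3: 200 + 100 = 300
This matches the lower bound, so 3 is optimal.

3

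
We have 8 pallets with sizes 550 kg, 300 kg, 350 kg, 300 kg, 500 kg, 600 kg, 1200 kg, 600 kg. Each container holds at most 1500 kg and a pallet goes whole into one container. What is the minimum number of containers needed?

3

Total = 1200 + 600 + 600 + 550 + 500 + 350 + 300 + 300 = 4400 kg.
Lower bound: ⌈4400/1500⌉ = 3 containers.
A packing using 3 containers:
  container 1: 1200 + 300 = 1500
  container 2: 600 + 600 + 300 = 1500
  container 3: 550 + 500 + 350 = 1400
This matches the lower bound, so 3 is optimal.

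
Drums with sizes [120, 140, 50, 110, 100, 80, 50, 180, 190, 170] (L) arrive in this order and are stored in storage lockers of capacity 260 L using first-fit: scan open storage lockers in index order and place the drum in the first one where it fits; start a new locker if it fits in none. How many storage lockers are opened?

6

  120 → locker 1 (new)  [load 120/260]
  140 → locker 1  [load 260/260]
  50 → locker 2 (new)  [load 50/260]
  110 → locker 2  [load 160/260]
  100 → locker 2  [load 260/260]
  80 → locker 3 (new)  [load 80/260]
  50 → locker 3  [load 130/260]
  180 → locker 4 (new)  [load 180/260]
  190 → locker 5 (new)  [load 190/260]
  170 → locker 6 (new)  [load 170/260]
6 storage lockers opened.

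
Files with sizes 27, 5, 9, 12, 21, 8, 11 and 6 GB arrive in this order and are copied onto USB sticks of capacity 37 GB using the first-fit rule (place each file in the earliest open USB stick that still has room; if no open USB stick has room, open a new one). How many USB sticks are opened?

  27 → USB stick 1 (new)  [load 27/37]
  5 → USB stick 1  [load 32/37]
  9 → USB stick 2 (new)  [load 9/37]
  12 → USB stick 2  [load 21/37]
  21 → USB stick 3 (new)  [load 21/37]
  8 → USB stick 2  [load 29/37]
  11 → USB stick 3  [load 32/37]
  6 → USB stick 2  [load 35/37]
3 USB sticks opened.

3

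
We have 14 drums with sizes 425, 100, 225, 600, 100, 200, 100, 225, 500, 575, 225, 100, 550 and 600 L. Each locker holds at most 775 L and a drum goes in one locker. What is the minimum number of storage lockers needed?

Total = 600 + 600 + 575 + 550 + 500 + 425 + 225 + 225 + 225 + 200 + 100 + 100 + 100 + 100 = 4525 L.
Lower bound: ⌈4525/775⌉ = 6 storage lockers.
A packing using 7 storage lockers:
  locker 1: 600 + 100 = 700
  locker 2: 600 + 100 = 700
  locker 3: 575 + 200 = 775
  locker 4: 550 + 225 = 775
  locker 5: 500 + 225 = 725
  locker 6: 425 + 225 + 100 = 750
  locker 7: 100 = 100
No arrangement into 6 storage lockers stays within capacity, so 7 is optimal.

7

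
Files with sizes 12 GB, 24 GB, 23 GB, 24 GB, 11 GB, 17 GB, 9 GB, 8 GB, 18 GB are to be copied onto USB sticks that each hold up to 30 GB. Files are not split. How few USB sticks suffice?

Total = 24 + 24 + 23 + 18 + 17 + 12 + 11 + 9 + 8 = 146 GB.
Lower bound: ⌈146/30⌉ = 5 USB sticks.
A packing using 6 USB sticks:
  USB stick 1: 24 = 24
  USB stick 2: 24 = 24
  USB stick 3: 23 = 23
  USB stick 4: 18 + 12 = 30
  USB stick 5: 17 + 11 = 28
  USB stick 6: 9 + 8 = 17
No arrangement into 5 USB sticks stays within capacity, so 6 is optimal.

6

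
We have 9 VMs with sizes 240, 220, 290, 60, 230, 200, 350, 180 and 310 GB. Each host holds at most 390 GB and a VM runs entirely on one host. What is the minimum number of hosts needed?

Total = 350 + 310 + 290 + 240 + 230 + 220 + 200 + 180 + 60 = 2080 GB.
Lower bound: ⌈2080/390⌉ = 6 hosts.
Also, 7 VMs each exceed 195 GB, and no two of those can share a host, so at least 7 hosts are needed.
A packing using 7 hosts:
  host 1: 350 = 350
  host 2: 310 + 60 = 370
  host 3: 290 = 290
  host 4: 240 = 240
  host 5: 230 = 230
  host 6: 220 = 220
  host 7: 200 + 180 = 380
This matches the lower bound, so 7 is optimal.

7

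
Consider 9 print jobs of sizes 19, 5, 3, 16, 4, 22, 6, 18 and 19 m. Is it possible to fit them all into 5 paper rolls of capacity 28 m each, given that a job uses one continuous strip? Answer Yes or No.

A valid assignment using 5 paper rolls:
  roll 1: 22 + 6 = 28
  roll 2: 19 + 5 + 4 = 28
  roll 3: 19 + 3 = 22
  roll 4: 18 = 18
  roll 5: 16 = 16
Every load is within 28 m, so 5 paper rolls suffice.

Yes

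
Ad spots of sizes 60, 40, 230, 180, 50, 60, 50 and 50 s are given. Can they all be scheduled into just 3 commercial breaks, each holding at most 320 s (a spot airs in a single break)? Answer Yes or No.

Yes

A valid assignment using 3 commercial breaks:
  break 1: 230 + 60 = 290
  break 2: 180 + 60 + 50 = 290
  break 3: 50 + 50 + 40 = 140
Every load is within 320 s, so 3 commercial breaks suffice.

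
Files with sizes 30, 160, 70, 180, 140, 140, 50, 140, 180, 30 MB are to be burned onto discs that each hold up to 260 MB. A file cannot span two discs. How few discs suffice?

Total = 180 + 180 + 160 + 140 + 140 + 140 + 70 + 50 + 30 + 30 = 1120 MB.
Lower bound: ⌈1120/260⌉ = 5 discs.
Also, 6 files each exceed 130 MB, and no two of those can share a disc, so at least 6 discs are needed.
A packing using 6 discs:
  disc 1: 180 + 70 = 250
  disc 2: 180 + 50 + 30 = 260
  disc 3: 160 + 30 = 190
  disc 4: 140 = 140
  disc 5: 140 = 140
  disc 6: 140 = 140
This matches the lower bound, so 6 is optimal.

6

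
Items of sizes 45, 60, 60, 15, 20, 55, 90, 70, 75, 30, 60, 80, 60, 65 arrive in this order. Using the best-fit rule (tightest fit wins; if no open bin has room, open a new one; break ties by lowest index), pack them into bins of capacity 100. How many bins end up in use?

10

  45 → bin 1 (new)  [load 45/100]
  60 → bin 2 (new)  [load 60/100]
  60 → bin 3 (new)  [load 60/100]
  15 → bin 2  [load 75/100]
  20 → bin 2  [load 95/100]
  55 → bin 1  [load 100/100]
  90 → bin 4 (new)  [load 90/100]
  70 → bin 5 (new)  [load 70/100]
  75 → bin 6 (new)  [load 75/100]
  30 → bin 5  [load 100/100]
  60 → bin 7 (new)  [load 60/100]
  80 → bin 8 (new)  [load 80/100]
  60 → bin 9 (new)  [load 60/100]
  65 → bin 10 (new)  [load 65/100]
10 bins opened.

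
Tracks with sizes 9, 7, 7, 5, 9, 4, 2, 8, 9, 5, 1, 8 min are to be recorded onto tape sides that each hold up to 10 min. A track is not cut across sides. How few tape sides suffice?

9

Total = 9 + 9 + 9 + 8 + 8 + 7 + 7 + 5 + 5 + 4 + 2 + 1 = 74 min.
Lower bound: ⌈74/10⌉ = 8 tape sides.
A packing using 9 tape sides:
  side 1: 9 + 1 = 10
  side 2: 9 = 9
  side 3: 9 = 9
  side 4: 8 + 2 = 10
  side 5: 8 = 8
  side 6: 7 = 7
  side 7: 7 = 7
  side 8: 5 + 5 = 10
  side 9: 4 = 4
No arrangement into 8 tape sides stays within capacity, so 9 is optimal.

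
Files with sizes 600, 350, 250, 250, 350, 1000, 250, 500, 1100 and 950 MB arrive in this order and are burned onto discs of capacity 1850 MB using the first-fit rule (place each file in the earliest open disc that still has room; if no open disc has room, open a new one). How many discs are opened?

  600 → disc 1 (new)  [load 600/1850]
  350 → disc 1  [load 950/1850]
  250 → disc 1  [load 1200/1850]
  250 → disc 1  [load 1450/1850]
  350 → disc 1  [load 1800/1850]
  1000 → disc 2 (new)  [load 1000/1850]
  250 → disc 2  [load 1250/1850]
  500 → disc 2  [load 1750/1850]
  1100 → disc 3 (new)  [load 1100/1850]
  950 → disc 4 (new)  [load 950/1850]
4 discs opened.

4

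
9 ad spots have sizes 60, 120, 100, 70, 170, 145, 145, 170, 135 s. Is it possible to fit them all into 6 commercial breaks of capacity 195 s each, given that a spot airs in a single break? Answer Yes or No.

Total = 1115 s; ⌈1115/195⌉ = 6.
7 ad spots each exceed half the capacity and cannot share a break, forcing at least 7 commercial breaks.
At least 7 commercial breaks are required, but only 6 are allowed.

No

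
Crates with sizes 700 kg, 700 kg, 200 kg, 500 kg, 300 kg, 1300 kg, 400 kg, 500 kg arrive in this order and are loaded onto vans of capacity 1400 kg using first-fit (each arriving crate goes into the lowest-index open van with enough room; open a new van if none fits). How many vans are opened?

4

  700 → van 1 (new)  [load 700/1400]
  700 → van 1  [load 1400/1400]
  200 → van 2 (new)  [load 200/1400]
  500 → van 2  [load 700/1400]
  300 → van 2  [load 1000/1400]
  1300 → van 3 (new)  [load 1300/1400]
  400 → van 2  [load 1400/1400]
  500 → van 4 (new)  [load 500/1400]
4 vans opened.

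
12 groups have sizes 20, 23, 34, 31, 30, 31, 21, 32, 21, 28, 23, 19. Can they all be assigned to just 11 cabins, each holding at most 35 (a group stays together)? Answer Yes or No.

No

Total = 313; ⌈313/35⌉ = 9.
12 groups each exceed half the capacity and cannot share a cabin, forcing at least 12 cabins.
At least 12 cabins are required, but only 11 are allowed.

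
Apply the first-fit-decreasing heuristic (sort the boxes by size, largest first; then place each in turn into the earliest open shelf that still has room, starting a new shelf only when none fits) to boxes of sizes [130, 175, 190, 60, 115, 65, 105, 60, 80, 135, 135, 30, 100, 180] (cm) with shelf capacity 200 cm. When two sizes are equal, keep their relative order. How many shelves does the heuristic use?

Sorted descending: 190, 180, 175, 135, 135, 130, 115, 105, 100, 80, 65, 60, 60, 30.
  190 → shelf 1 (new)  [load 190/200]
  180 → shelf 2 (new)  [load 180/200]
  175 → shelf 3 (new)  [load 175/200]
  135 → shelf 4 (new)  [load 135/200]
  135 → shelf 5 (new)  [load 135/200]
  130 → shelf 6 (new)  [load 130/200]
  115 → shelf 7 (new)  [load 115/200]
  105 → shelf 8 (new)  [load 105/200]
  100 → shelf 9 (new)  [load 100/200]
  80 → shelf 7  [load 195/200]
  65 → shelf 4  [load 200/200]
  60 → shelf 5  [load 195/200]
  60 → shelf 6  [load 190/200]
  30 → shelf 8  [load 135/200]
9 shelves opened.

9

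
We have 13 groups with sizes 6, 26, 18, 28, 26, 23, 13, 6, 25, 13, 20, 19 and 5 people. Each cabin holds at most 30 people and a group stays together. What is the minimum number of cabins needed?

Total = 28 + 26 + 26 + 25 + 23 + 20 + 19 + 18 + 13 + 13 + 6 + 6 + 5 = 228 people.
Lower bound: ⌈228/30⌉ = 8 cabins.
A packing using 9 cabins:
  cabin 1: 28 = 28
  cabin 2: 26 = 26
  cabin 3: 26 = 26
  cabin 4: 25 + 5 = 30
  cabin 5: 23 + 6 = 29
  cabin 6: 20 + 6 = 26
  cabin 7: 19 = 19
  cabin 8: 18 = 18
  cabin 9: 13 + 13 = 26
No arrangement into 8 cabins stays within capacity, so 9 is optimal.

9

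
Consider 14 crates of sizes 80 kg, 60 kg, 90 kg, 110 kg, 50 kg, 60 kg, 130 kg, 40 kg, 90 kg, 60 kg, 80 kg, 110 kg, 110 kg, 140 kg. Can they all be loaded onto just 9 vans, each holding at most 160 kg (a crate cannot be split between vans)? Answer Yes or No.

Yes

A valid assignment using 9 vans:
  van 1: 140 = 140
  van 2: 130 = 130
  van 3: 110 + 50 = 160
  van 4: 110 + 40 = 150
  van 5: 110 = 110
  van 6: 90 + 60 = 150
  van 7: 90 + 60 = 150
  van 8: 80 + 80 = 160
  van 9: 60 = 60
Every load is within 160 kg, so 9 vans suffice.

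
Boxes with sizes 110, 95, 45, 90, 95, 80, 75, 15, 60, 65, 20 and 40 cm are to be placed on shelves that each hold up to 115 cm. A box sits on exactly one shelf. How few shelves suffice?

Total = 110 + 95 + 95 + 90 + 80 + 75 + 65 + 60 + 45 + 40 + 20 + 15 = 790 cm.
Lower bound: ⌈790/115⌉ = 7 shelves.
Also, 8 boxes each exceed 115/2 cm, and no two of those can share a shelf, so at least 8 shelves are needed.
A packing using 8 shelves:
  shelf 1: 110 = 110
  shelf 2: 95 + 20 = 115
  shelf 3: 95 + 15 = 110
  shelf 4: 90 = 90
  shelf 5: 80 = 80
  shelf 6: 75 + 40 = 115
  shelf 7: 65 + 45 = 110
  shelf 8: 60 = 60
This matches the lower bound, so 8 is optimal.

8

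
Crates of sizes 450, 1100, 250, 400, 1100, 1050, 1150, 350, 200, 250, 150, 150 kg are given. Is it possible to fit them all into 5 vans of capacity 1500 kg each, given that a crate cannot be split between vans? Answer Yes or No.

A valid assignment using 5 vans:
  van 1: 1150 + 350 = 1500
  van 2: 1100 + 400 = 1500
  van 3: 1100 + 250 + 150 = 1500
  van 4: 1050 + 450 = 1500
  van 5: 250 + 200 + 150 = 600
Every load is within 1500 kg, so 5 vans suffice.

Yes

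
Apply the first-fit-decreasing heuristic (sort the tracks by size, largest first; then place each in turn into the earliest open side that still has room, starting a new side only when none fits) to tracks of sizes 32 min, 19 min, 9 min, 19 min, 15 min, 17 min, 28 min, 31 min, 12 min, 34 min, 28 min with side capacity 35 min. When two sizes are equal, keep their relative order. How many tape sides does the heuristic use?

Sorted descending: 34, 32, 31, 28, 28, 19, 19, 17, 15, 12, 9.
  34 → side 1 (new)  [load 34/35]
  32 → side 2 (new)  [load 32/35]
  31 → side 3 (new)  [load 31/35]
  28 → side 4 (new)  [load 28/35]
  28 → side 5 (new)  [load 28/35]
  19 → side 6 (new)  [load 19/35]
  19 → side 7 (new)  [load 19/35]
  17 → side 8 (new)  [load 17/35]
  15 → side 6  [load 34/35]
  12 → side 7  [load 31/35]
  9 → side 8  [load 26/35]
8 tape sides opened.

8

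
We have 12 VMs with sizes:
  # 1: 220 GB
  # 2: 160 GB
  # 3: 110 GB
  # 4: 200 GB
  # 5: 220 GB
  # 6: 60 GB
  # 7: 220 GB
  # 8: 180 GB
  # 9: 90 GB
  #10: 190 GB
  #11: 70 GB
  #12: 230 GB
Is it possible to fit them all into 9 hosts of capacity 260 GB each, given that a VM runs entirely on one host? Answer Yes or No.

Yes

A valid assignment using 9 hosts:
  host 1: 230 = 230
  host 2: 220 = 220
  host 3: 220 = 220
  host 4: 220 = 220
  host 5: 200 + 60 = 260
  host 6: 190 + 70 = 260
  host 7: 180 = 180
  host 8: 160 + 90 = 250
  host 9: 110 = 110
Every load is within 260 GB, so 9 hosts suffice.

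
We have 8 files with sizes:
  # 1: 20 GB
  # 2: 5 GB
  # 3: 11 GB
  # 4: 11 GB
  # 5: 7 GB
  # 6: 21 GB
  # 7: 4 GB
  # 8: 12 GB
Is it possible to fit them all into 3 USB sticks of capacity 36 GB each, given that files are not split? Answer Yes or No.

A valid assignment using 3 USB sticks:
  USB stick 1: 21 + 12 = 33
  USB stick 2: 20 + 11 + 5 = 36
  USB stick 3: 11 + 7 + 4 = 22
Every load is within 36 GB, so 3 USB sticks suffice.

Yes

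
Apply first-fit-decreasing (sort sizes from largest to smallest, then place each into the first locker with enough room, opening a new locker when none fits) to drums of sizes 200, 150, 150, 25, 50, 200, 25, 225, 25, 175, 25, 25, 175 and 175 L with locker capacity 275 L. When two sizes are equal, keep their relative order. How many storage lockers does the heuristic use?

8

Sorted descending: 225, 200, 200, 175, 175, 175, 150, 150, 50, 25, 25, 25, 25, 25.
  225 → locker 1 (new)  [load 225/275]
  200 → locker 2 (new)  [load 200/275]
  200 → locker 3 (new)  [load 200/275]
  175 → locker 4 (new)  [load 175/275]
  175 → locker 5 (new)  [load 175/275]
  175 → locker 6 (new)  [load 175/275]
  150 → locker 7 (new)  [load 150/275]
  150 → locker 8 (new)  [load 150/275]
  50 → locker 1  [load 275/275]
  25 → locker 2  [load 225/275]
  25 → locker 2  [load 250/275]
  25 → locker 2  [load 275/275]
  25 → locker 3  [load 225/275]
  25 → locker 3  [load 250/275]
8 storage lockers opened.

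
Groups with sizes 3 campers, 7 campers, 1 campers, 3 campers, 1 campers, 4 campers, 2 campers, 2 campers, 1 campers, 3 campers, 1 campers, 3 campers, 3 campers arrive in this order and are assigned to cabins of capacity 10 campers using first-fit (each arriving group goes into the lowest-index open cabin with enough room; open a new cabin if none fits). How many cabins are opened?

4

  3 → cabin 1 (new)  [load 3/10]
  7 → cabin 1  [load 10/10]
  1 → cabin 2 (new)  [load 1/10]
  3 → cabin 2  [load 4/10]
  1 → cabin 2  [load 5/10]
  4 → cabin 2  [load 9/10]
  2 → cabin 3 (new)  [load 2/10]
  2 → cabin 3  [load 4/10]
  1 → cabin 2  [load 10/10]
  3 → cabin 3  [load 7/10]
  1 → cabin 3  [load 8/10]
  3 → cabin 4 (new)  [load 3/10]
  3 → cabin 4  [load 6/10]
4 cabins opened.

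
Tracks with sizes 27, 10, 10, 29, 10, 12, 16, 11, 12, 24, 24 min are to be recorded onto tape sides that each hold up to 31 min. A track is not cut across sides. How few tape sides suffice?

Total = 29 + 27 + 24 + 24 + 16 + 12 + 12 + 11 + 10 + 10 + 10 = 185 min.
Lower bound: ⌈185/31⌉ = 6 tape sides.
A packing using 7 tape sides:
  side 1: 29 = 29
  side 2: 27 = 27
  side 3: 24 = 24
  side 4: 24 = 24
  side 5: 16 + 12 = 28
  side 6: 12 + 11 = 23
  side 7: 10 + 10 + 10 = 30
No arrangement into 6 tape sides stays within capacity, so 7 is optimal.

7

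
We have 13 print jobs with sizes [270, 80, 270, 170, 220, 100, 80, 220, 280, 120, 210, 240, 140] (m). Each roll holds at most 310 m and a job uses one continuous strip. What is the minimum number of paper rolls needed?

9

Total = 280 + 270 + 270 + 240 + 220 + 220 + 210 + 170 + 140 + 120 + 100 + 80 + 80 = 2400 m.
Lower bound: ⌈2400/310⌉ = 8 paper rolls.
A packing using 9 paper rolls:
  roll 1: 280 = 280
  roll 2: 270 = 270
  roll 3: 270 = 270
  roll 4: 240 = 240
  roll 5: 220 + 80 = 300
  roll 6: 220 + 80 = 300
  roll 7: 210 + 100 = 310
  roll 8: 170 + 140 = 310
  roll 9: 120 = 120
No arrangement into 8 paper rolls stays within capacity, so 9 is optimal.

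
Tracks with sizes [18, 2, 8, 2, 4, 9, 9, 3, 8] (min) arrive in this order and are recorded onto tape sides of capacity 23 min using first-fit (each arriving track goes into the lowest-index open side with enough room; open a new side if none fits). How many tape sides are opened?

3

  18 → side 1 (new)  [load 18/23]
  2 → side 1  [load 20/23]
  8 → side 2 (new)  [load 8/23]
  2 → side 1  [load 22/23]
  4 → side 2  [load 12/23]
  9 → side 2  [load 21/23]
  9 → side 3 (new)  [load 9/23]
  3 → side 3  [load 12/23]
  8 → side 3  [load 20/23]
3 tape sides opened.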